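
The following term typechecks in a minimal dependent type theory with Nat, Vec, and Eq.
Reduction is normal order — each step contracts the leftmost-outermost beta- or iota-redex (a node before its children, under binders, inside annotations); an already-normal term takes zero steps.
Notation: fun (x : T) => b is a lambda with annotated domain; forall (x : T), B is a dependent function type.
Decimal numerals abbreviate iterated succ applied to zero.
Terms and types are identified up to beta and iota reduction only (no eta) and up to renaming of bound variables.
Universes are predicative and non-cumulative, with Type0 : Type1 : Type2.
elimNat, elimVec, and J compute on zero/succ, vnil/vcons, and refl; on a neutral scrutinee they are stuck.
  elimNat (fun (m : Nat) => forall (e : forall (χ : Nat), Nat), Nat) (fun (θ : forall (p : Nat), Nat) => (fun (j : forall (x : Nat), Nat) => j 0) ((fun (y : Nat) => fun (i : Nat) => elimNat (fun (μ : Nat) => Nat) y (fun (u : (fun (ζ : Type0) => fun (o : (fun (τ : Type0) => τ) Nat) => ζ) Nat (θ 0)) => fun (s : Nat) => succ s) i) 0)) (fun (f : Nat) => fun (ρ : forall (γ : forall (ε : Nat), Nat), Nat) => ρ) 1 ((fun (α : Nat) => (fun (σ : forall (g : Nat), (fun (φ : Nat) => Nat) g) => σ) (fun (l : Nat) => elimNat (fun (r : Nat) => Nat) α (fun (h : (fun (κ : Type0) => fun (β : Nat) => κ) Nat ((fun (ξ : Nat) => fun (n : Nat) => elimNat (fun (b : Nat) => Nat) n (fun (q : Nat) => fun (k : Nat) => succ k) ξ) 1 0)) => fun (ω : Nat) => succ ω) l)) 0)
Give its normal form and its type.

reduced normal form:
  0
the term's type:
  Nat


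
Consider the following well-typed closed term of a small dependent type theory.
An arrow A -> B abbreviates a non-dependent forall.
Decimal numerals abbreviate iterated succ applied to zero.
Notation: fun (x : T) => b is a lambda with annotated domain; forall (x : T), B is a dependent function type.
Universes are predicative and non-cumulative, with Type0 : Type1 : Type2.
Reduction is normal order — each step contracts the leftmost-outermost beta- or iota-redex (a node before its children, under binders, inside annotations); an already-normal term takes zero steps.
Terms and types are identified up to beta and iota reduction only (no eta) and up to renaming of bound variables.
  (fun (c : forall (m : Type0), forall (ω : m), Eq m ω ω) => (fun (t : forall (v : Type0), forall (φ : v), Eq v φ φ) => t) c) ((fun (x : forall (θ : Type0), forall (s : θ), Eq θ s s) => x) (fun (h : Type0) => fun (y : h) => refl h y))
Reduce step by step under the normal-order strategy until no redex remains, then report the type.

normal-order reduction sequence:
  (fun (c : forall (m : Type0), forall (ω : m), Eq m ω ω) => (fun (t : forall (v : Type0), forall (φ : v), Eq v φ φ) => t) c) ((fun (x : forall (θ : Type0), forall (s : θ), Eq θ s s) => x) (fun (h : Type0) => fun (y : h) => refl h y))
  ~> (fun (c : forall (m : Type0), forall (ω : m), Eq m ω ω) => c) ((fun (t : forall (v : Type0), forall (φ : v), Eq v φ φ) => t) (fun (x : Type0) => fun (θ : x) => refl x θ))
  ~> (fun (c : forall (m : Type0), forall (ω : m), Eq m ω ω) => c) (fun (t : Type0) => fun (v : t) => refl t v)
  ~> fun (c : Type0) => fun (m : c) => refl c m
type:
  forall (c : Type0), forall (m : c), Eq c m m


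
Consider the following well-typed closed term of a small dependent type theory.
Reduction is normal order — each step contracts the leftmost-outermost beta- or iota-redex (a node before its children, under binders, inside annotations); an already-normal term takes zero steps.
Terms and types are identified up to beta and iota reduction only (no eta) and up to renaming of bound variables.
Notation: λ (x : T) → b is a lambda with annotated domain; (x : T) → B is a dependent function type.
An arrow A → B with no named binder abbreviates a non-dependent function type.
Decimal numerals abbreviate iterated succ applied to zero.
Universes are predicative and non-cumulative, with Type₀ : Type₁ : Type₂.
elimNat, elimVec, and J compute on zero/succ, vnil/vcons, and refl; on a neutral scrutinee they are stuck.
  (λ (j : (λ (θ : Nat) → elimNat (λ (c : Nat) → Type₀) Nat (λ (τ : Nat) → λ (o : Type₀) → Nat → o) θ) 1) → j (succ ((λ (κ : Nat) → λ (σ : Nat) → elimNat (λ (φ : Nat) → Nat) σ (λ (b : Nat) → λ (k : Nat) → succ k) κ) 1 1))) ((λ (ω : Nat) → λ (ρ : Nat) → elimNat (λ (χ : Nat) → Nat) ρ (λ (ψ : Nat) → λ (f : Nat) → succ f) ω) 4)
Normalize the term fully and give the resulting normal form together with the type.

normal form:
  7
the term's type:
  Nat


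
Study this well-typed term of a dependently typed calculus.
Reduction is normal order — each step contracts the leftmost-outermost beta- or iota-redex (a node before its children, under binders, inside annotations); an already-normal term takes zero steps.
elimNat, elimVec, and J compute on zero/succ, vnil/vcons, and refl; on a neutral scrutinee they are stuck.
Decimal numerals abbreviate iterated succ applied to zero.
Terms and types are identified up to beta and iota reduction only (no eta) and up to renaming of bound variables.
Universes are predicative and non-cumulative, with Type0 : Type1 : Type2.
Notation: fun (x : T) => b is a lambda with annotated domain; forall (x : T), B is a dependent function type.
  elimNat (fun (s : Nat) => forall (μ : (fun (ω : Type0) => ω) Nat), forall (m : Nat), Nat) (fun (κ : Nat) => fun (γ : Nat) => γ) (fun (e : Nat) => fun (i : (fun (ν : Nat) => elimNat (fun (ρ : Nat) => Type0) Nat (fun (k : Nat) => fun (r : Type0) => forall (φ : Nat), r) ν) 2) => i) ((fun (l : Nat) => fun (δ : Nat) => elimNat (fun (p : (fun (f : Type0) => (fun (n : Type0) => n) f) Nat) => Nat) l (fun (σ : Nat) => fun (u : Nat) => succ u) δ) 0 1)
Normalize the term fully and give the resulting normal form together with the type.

normal form:
  fun (s : Nat) => fun (μ : Nat) => μ
inferred type:
  forall (s : Nat), forall (μ : Nat), Nat
observation: the first redex contracted is a beta-redex; the normal form is reached in 19 normal-order steps.


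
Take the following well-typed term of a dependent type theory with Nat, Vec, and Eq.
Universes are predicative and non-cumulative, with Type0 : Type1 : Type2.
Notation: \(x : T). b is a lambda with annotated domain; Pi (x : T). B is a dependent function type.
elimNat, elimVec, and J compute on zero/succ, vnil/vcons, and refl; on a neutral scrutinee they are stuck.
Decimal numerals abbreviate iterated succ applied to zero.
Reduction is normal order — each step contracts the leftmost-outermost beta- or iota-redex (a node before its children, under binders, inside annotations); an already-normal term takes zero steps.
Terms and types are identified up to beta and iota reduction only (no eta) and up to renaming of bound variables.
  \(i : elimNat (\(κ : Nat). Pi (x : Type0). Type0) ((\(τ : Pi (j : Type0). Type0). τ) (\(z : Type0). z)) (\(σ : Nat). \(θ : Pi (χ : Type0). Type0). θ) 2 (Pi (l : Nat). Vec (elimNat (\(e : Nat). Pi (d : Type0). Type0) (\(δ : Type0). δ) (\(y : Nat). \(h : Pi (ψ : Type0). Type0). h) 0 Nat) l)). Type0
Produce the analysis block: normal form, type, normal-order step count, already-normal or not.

reduced normal form:
  \(i : Pi (κ : Nat). Vec Nat κ). Type0
the term's type:
  Pi (i : Pi (κ : Nat). Vec Nat κ). Type1
reduction steps (normal order): 11
term was already normal: no
first contracted redex: an elimNat iota-redex


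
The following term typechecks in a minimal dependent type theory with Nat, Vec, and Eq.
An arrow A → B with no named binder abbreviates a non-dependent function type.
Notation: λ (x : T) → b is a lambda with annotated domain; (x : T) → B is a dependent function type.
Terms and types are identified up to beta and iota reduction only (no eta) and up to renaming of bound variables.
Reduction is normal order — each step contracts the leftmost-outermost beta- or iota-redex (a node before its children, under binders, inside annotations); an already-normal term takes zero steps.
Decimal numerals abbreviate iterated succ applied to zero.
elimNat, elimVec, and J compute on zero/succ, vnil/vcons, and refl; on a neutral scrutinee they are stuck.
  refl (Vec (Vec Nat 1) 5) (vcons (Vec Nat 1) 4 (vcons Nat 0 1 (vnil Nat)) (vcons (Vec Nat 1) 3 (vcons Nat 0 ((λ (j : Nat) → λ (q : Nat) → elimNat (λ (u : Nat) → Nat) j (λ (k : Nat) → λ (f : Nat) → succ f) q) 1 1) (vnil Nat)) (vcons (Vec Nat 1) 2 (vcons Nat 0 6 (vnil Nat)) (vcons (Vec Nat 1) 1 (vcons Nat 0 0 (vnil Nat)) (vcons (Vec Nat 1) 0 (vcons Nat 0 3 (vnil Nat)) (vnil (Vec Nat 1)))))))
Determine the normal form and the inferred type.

normal form:
  refl (Vec (Vec Nat 1) 5) (vcons (Vec Nat 1) 4 (vcons Nat 0 1 (vnil Nat)) (vcons (Vec Nat 1) 3 (vcons Nat 0 2 (vnil Nat)) (vcons (Vec Nat 1) 2 (vcons Nat 0 6 (vnil Nat)) (vcons (Vec Nat 1) 1 (vcons Nat 0 0 (vnil Nat)) (vcons (Vec Nat 1) 0 (vcons Nat 0 3 (vnil Nat)) (vnil (Vec Nat 1)))))))
the term's type:
  Eq (Vec (Vec Nat 1) 5) (vcons (Vec Nat 1) 4 (vcons Nat 0 1 (vnil Nat)) (vcons (Vec Nat 1) 3 (vcons Nat 0 2 (vnil Nat)) (vcons (Vec Nat 1) 2 (vcons Nat 0 6 (vnil Nat)) (vcons (Vec Nat 1) 1 (vcons Nat 0 0 (vnil Nat)) (vcons (Vec Nat 1) 0 (vcons Nat 0 3 (vnil Nat)) (vnil (Vec Nat 1))))))) (vcons (Vec Nat 1) 4 (vcons Nat 0 1 (vnil Nat)) (vcons (Vec Nat 1) 3 (vcons Nat 0 2 (vnil Nat)) (vcons (Vec Nat 1) 2 (vcons Nat 0 6 (vnil Nat)) (vcons (Vec Nat 1) 1 (vcons Nat 0 0 (vnil Nat)) (vcons (Vec Nat 1) 0 (vcons Nat 0 3 (vnil Nat)) (vnil (Vec Nat 1)))))))
observation: reduction starts at a beta-redex, and 6 normal-order steps reach the normal form.


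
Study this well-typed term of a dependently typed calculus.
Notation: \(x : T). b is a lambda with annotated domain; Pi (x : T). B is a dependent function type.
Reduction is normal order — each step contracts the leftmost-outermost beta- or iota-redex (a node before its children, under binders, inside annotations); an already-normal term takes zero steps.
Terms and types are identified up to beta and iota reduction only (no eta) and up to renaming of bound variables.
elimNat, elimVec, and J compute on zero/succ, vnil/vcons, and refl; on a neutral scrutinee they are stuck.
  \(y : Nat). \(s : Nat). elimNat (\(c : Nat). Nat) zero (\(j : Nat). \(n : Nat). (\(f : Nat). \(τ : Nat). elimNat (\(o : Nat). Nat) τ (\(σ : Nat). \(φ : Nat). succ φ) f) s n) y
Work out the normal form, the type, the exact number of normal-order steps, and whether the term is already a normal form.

resulting normal form:
  \(y : Nat). \(s : Nat). elimNat (\(c : Nat). Nat) zero (\(j : Nat). \(n : Nat). elimNat (\(f : Nat). Nat) n (\(τ : Nat). \(o : Nat). succ o) s) y
inferred type:
  Pi (y : Nat). Pi (s : Nat). Nat
normal-order step count: 2
term was already normal: no
first redex: a beta-redex


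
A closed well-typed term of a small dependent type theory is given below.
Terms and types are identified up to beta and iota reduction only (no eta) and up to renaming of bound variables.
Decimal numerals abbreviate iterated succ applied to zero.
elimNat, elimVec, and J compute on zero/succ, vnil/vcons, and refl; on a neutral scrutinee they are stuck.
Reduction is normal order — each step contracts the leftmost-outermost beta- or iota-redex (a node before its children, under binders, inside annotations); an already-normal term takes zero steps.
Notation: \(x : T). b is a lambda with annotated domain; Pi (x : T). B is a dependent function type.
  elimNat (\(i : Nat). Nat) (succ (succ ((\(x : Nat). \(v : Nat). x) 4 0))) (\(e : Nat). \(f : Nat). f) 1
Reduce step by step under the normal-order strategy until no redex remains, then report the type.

normal-order reduction:
  elimNat (\(i : Nat). Nat) (succ (succ ((\(x : Nat). \(v : Nat). x) 4 0))) (\(e : Nat). \(f : Nat). f) 1
  ~> (\(i : Nat). \(x : Nat). x) 0 (elimNat (\(v : Nat). Nat) (succ (succ ((\(e : Nat). \(f : Nat). e) 4 0))) (\(n : Nat). \(ψ : Nat). ψ) 0)
  ~> (\(i : Nat). i) (elimNat (\(x : Nat). Nat) (succ (succ ((\(v : Nat). \(e : Nat). v) 4 0))) (\(f : Nat). \(n : Nat). n) 0)
  ~> elimNat (\(i : Nat). Nat) (succ (succ ((\(x : Nat). \(v : Nat). x) 4 0))) (\(e : Nat). \(f : Nat). f) 0
  ~> succ (succ ((\(i : Nat). \(x : Nat). i) 4 0))
  ~> succ (succ ((\(i : Nat). 4) 0))
  ~> 6
inferred type:
  Nat


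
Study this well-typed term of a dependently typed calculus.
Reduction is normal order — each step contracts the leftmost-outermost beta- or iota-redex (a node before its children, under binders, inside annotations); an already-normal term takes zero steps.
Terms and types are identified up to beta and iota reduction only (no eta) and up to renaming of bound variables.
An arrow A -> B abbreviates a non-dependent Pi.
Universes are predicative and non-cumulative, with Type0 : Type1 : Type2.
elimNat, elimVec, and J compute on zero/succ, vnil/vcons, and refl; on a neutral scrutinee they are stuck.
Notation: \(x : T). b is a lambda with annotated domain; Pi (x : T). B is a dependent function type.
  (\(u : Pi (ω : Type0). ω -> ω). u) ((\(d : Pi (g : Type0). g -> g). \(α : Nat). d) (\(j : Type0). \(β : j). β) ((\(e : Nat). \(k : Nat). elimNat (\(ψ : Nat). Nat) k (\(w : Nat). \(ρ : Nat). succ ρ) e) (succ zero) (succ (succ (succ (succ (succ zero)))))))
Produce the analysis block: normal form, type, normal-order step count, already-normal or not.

reduced normal form:
  \(u : Type0). \(ω : u). ω
type:
  Pi (u : Type0). u -> u
normal-order step count: 3
started in normal form: no
first contracted redex: a beta-redex


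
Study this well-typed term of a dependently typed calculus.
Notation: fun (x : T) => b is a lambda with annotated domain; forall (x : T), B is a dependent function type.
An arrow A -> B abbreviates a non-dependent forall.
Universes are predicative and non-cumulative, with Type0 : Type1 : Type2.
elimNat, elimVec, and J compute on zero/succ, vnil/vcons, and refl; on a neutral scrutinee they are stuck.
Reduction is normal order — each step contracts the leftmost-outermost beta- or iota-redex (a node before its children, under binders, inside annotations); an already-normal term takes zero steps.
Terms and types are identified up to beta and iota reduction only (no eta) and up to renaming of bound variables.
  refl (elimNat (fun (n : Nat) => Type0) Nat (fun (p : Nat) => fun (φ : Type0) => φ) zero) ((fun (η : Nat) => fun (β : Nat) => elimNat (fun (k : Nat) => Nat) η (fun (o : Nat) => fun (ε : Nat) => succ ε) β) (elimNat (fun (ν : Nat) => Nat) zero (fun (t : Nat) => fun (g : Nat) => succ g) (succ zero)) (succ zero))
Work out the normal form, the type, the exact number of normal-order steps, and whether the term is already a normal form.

reduced normal form:
  refl Nat (succ (succ zero))
the term's type:
  Eq Nat (succ (succ zero)) (succ (succ zero))
normal-order step count: 11
already normal: no
first contracted redex: an elimNat iota-redex


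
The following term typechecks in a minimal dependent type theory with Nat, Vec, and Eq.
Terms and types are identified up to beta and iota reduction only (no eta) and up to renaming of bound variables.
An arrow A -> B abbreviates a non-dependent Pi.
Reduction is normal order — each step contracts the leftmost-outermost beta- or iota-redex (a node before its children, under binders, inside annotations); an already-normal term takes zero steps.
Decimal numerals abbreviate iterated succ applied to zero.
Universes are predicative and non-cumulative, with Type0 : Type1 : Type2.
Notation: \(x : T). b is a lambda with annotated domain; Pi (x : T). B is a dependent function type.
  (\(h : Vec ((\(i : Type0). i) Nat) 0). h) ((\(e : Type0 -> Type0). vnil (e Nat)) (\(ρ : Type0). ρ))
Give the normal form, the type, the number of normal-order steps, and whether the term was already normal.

normal form:
  vnil Nat
inferred type:
  Vec Nat 0
reduction steps (normal order): 3
already normal: no
first contracted redex: a beta-redex


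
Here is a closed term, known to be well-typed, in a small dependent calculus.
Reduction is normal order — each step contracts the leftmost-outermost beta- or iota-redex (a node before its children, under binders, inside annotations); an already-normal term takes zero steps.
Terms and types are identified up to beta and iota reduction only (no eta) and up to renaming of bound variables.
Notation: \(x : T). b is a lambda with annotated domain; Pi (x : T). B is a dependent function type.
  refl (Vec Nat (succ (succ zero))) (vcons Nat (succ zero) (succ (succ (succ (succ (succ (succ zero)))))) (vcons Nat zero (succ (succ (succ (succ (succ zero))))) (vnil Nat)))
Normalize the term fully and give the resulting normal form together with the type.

normal form:
  refl (Vec Nat (succ (succ zero))) (vcons Nat (succ zero) (succ (succ (succ (succ (succ (succ zero)))))) (vcons Nat zero (succ (succ (succ (succ (succ zero))))) (vnil Nat)))
type:
  Eq (Vec Nat (succ (succ zero))) (vcons Nat (succ zero) (succ (succ (succ (succ (succ (succ zero)))))) (vcons Nat zero (succ (succ (succ (succ (succ zero))))) (vnil Nat))) (vcons Nat (succ zero) (succ (succ (succ (succ (succ (succ zero)))))) (vcons Nat zero (succ (succ (succ (succ (succ zero))))) (vnil Nat)))
observation: no redex remains anywhere in the term; it is its own normal form.


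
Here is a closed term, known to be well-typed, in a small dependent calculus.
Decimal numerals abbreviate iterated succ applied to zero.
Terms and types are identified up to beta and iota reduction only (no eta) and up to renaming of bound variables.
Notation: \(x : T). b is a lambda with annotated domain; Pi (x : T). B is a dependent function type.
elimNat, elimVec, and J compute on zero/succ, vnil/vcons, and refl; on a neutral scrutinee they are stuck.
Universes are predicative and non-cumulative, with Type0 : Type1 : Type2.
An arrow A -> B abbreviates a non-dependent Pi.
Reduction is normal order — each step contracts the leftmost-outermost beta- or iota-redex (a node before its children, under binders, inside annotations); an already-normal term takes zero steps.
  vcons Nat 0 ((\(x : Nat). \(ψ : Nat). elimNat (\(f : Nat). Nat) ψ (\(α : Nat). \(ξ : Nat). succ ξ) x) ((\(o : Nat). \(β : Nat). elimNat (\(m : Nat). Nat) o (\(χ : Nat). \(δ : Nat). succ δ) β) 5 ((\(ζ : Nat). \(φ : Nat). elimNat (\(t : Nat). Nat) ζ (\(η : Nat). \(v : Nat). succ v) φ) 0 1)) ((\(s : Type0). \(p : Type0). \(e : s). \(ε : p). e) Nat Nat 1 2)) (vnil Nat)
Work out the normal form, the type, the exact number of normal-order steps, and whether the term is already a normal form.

normal form:
  vcons Nat 0 7 (vnil Nat)
the term's type:
  Vec Nat 1
steps to reach normal form (normal order): 37
term was already normal: no
first contracted redex: a beta-redex


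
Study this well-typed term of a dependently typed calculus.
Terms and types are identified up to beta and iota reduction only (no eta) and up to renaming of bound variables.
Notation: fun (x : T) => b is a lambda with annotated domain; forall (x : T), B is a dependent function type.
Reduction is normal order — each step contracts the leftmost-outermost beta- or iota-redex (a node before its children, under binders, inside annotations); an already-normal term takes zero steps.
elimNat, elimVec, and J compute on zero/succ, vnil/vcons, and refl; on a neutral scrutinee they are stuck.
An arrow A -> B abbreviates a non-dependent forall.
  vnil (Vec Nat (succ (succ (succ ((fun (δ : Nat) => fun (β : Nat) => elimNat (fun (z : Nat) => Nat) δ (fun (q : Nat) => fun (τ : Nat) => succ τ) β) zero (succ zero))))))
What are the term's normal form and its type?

normal form:
  vnil (Vec Nat (succ (succ (succ (succ zero)))))
type:
  Vec (Vec Nat (succ (succ (succ (succ zero))))) zero


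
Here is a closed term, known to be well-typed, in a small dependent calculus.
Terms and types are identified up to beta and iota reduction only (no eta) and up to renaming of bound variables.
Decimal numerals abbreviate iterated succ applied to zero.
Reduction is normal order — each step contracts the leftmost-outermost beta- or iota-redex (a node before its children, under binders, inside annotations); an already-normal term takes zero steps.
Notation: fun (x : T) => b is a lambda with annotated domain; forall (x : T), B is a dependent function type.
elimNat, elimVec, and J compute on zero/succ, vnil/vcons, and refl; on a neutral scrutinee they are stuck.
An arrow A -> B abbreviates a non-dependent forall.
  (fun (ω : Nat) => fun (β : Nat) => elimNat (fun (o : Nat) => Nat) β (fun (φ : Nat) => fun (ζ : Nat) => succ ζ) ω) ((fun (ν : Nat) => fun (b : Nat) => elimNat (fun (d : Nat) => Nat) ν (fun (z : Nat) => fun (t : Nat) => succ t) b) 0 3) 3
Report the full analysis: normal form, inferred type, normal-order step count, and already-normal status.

normal form:
  6
type:
  Nat
reduction steps (normal order): 24
term was already normal: no
first contracted redex: a beta-redex


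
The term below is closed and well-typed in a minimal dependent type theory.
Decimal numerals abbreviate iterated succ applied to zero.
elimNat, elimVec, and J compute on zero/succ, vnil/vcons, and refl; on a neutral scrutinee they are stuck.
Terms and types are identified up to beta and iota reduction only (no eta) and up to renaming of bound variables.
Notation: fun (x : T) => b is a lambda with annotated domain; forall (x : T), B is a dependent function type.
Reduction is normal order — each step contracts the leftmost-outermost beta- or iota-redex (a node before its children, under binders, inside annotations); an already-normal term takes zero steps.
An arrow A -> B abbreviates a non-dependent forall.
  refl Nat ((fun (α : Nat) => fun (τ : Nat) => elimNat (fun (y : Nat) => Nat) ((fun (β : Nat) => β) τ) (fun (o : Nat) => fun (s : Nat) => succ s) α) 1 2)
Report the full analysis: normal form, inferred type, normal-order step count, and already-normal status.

reduced normal form:
  refl Nat 3
the term's type:
  Eq Nat 3 3
reduction steps (normal order): 7
started in normal form: no
first contracted redex: a beta-redex


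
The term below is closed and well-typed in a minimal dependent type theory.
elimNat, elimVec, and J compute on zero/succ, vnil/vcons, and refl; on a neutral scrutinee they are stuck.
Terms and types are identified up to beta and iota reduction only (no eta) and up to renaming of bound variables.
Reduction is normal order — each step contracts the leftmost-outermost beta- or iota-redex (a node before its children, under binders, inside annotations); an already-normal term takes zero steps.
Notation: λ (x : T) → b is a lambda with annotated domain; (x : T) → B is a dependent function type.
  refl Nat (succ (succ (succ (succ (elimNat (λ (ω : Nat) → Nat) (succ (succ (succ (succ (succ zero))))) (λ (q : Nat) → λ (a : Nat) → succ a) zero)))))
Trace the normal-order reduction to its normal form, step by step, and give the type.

normal-order reduction sequence:
  refl Nat (succ (succ (succ (succ (elimNat (λ (ω : Nat) → Nat) (succ (succ (succ (succ (succ zero))))) (λ (q : Nat) → λ (a : Nat) → succ a) zero)))))
  ~> refl Nat (succ (succ (succ (succ (succ (succ (succ (succ (succ zero)))))))))
inferred type:
  Eq Nat (succ (succ (succ (succ (succ (succ (succ (succ (succ zero))))))))) (succ (succ (succ (succ (succ (succ (succ (succ (succ zero)))))))))


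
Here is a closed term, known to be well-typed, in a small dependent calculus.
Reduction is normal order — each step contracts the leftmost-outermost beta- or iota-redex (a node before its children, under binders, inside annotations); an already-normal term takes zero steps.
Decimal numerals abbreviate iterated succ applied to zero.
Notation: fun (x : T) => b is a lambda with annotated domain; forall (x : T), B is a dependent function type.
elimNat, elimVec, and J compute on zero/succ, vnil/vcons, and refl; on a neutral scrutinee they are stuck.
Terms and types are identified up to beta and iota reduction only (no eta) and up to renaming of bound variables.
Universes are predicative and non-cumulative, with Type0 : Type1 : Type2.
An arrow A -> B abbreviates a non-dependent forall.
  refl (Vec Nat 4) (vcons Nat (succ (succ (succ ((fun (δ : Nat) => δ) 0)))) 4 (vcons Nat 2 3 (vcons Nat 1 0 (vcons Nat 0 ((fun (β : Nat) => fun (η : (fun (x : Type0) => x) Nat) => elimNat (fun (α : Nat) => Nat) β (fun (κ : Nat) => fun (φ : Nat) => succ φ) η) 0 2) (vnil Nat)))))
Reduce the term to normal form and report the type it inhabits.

normal form:
  refl (Vec Nat 4) (vcons Nat 3 4 (vcons Nat 2 3 (vcons Nat 1 0 (vcons Nat 0 2 (vnil Nat)))))
inferred type:
  Eq (Vec Nat 4) (vcons Nat 3 4 (vcons Nat 2 3 (vcons Nat 1 0 (vcons Nat 0 2 (vnil Nat))))) (vcons Nat 3 4 (vcons Nat 2 3 (vcons Nat 1 0 (vcons Nat 0 2 (vnil Nat)))))


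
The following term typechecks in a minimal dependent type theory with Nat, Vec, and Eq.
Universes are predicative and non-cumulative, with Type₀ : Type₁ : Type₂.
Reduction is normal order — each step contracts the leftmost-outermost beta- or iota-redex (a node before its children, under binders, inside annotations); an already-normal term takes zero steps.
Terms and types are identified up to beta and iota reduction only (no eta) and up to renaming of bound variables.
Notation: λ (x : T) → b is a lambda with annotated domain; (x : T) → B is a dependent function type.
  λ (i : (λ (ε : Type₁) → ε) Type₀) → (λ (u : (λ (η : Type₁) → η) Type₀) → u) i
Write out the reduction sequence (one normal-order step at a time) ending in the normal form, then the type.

normal-order reduction:
  λ (i : (λ (ε : Type₁) → ε) Type₀) → (λ (u : (λ (η : Type₁) → η) Type₀) → u) i
  ~> λ (i : Type₀) → (λ (ε : (λ (u : Type₁) → u) Type₀) → ε) i
  ~> λ (i : Type₀) → i
the term's type:
  (i : Type₀) → Type₀


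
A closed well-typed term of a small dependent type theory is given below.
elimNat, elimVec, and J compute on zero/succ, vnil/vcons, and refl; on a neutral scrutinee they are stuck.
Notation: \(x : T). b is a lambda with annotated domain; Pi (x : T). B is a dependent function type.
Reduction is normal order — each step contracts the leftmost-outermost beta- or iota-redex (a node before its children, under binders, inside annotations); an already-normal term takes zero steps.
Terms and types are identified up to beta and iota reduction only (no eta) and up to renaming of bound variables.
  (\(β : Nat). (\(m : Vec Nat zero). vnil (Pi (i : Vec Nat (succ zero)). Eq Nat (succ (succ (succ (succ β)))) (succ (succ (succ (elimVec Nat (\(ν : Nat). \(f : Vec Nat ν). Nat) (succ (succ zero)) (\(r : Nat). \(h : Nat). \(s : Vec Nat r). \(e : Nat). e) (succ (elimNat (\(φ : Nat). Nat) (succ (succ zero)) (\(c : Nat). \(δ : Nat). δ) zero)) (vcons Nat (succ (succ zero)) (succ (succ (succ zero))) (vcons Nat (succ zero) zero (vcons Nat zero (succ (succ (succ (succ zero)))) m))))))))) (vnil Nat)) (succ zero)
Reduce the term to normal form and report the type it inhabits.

normal form:
  vnil (Pi (β : Vec Nat (succ zero)). Eq Nat (succ (succ (succ (succ (succ zero))))) (succ (succ (succ (succ (succ zero))))))
the term's type:
  Vec (Pi (β : Vec Nat (succ zero)). Eq Nat (succ (succ (succ (succ (succ zero))))) (succ (succ (succ (succ (succ zero)))))) zero


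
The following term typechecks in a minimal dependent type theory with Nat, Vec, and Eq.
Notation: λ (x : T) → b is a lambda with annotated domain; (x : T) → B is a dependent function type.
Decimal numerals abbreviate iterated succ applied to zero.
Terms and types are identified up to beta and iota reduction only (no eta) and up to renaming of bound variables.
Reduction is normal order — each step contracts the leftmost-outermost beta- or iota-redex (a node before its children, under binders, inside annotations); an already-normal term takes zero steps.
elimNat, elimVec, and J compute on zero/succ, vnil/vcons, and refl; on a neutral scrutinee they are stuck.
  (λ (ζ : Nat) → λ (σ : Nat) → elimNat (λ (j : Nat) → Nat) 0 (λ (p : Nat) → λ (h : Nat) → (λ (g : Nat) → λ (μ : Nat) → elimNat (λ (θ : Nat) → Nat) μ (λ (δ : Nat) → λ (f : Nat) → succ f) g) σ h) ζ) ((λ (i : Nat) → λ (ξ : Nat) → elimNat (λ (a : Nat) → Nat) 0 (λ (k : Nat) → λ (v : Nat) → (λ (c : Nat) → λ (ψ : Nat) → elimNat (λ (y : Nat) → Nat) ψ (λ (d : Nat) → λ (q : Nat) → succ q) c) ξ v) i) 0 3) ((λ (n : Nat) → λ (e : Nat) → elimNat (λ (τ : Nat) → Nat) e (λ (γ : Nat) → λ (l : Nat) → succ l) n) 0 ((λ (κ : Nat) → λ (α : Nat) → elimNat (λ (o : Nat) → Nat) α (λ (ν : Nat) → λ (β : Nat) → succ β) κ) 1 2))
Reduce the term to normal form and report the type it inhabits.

reduced normal form:
  0
type:
  Nat
observation: normalization takes exactly 27 steps under the normal-order strategy.


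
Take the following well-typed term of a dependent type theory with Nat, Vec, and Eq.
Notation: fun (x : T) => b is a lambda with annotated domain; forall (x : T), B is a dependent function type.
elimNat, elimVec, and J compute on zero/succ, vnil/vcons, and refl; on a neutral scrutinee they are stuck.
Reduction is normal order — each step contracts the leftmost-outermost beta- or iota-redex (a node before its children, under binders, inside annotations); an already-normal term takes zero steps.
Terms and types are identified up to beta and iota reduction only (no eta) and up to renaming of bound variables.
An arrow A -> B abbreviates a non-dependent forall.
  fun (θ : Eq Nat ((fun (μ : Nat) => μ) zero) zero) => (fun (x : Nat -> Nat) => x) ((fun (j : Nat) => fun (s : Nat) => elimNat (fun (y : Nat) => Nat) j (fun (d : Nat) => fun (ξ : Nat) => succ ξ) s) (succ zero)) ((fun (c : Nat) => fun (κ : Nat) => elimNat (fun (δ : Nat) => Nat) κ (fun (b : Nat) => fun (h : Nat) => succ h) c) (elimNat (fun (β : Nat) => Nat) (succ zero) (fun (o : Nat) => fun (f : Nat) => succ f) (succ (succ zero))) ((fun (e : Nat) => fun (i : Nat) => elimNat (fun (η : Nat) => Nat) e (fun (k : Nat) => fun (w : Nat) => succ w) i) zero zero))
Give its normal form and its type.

reduced normal form:
  fun (θ : Eq Nat zero zero) => succ (succ (succ (succ zero)))
inferred type:
  Eq Nat zero zero -> Nat


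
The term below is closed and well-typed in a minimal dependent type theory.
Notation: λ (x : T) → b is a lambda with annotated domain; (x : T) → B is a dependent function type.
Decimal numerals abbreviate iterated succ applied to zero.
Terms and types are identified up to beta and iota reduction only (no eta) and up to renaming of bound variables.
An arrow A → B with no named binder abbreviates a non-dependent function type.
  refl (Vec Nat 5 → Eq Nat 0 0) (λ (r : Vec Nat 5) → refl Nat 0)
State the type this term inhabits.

inferred type:
  Eq (Vec Nat 5 → Eq Nat 0 0) (λ (r : Vec Nat 5) → refl Nat 0) (λ (s : Vec Nat 5) → refl Nat 0)


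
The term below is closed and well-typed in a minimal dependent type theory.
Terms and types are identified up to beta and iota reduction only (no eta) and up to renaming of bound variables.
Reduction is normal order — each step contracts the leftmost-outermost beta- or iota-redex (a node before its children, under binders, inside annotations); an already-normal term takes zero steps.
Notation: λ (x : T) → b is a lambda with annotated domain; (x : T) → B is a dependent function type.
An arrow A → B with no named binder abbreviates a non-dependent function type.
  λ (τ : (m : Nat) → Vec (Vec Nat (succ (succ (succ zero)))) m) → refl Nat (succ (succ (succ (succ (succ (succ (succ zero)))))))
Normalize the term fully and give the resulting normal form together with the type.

reduced normal form:
  λ (τ : (m : Nat) → Vec (Vec Nat (succ (succ (succ zero)))) m) → refl Nat (succ (succ (succ (succ (succ (succ (succ zero)))))))
type:
  ((τ : Nat) → Vec (Vec Nat (succ (succ (succ zero)))) τ) → Eq Nat (succ (succ (succ (succ (succ (succ (succ zero))))))) (succ (succ (succ (succ (succ (succ (succ zero)))))))
observation: the term is already in normal form.


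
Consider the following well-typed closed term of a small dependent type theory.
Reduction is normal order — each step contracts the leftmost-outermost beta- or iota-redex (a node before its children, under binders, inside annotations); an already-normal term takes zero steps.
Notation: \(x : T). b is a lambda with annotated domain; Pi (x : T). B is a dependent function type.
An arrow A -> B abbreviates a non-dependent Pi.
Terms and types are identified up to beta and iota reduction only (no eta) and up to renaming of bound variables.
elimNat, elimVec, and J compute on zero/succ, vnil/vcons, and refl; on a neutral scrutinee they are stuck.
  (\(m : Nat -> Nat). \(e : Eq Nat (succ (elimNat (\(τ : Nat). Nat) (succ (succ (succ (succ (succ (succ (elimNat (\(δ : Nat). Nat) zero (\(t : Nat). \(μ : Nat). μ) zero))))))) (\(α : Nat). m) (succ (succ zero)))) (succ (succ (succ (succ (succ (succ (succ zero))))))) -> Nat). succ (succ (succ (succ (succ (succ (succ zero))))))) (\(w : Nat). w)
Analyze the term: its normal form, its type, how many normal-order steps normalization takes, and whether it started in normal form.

normal form:
  \(m : Eq Nat (succ (succ (succ (succ (succ (succ (succ zero))))))) (succ (succ (succ (succ (succ (succ (succ zero))))))) -> Nat). succ (succ (succ (succ (succ (succ (succ zero))))))
inferred type:
  (Eq Nat (succ (succ (succ (succ (succ (succ (succ zero))))))) (succ (succ (succ (succ (succ (succ (succ zero))))))) -> Nat) -> Nat
steps to reach normal form (normal order): 9
term was already normal: no
first contracted redex: a beta-redex


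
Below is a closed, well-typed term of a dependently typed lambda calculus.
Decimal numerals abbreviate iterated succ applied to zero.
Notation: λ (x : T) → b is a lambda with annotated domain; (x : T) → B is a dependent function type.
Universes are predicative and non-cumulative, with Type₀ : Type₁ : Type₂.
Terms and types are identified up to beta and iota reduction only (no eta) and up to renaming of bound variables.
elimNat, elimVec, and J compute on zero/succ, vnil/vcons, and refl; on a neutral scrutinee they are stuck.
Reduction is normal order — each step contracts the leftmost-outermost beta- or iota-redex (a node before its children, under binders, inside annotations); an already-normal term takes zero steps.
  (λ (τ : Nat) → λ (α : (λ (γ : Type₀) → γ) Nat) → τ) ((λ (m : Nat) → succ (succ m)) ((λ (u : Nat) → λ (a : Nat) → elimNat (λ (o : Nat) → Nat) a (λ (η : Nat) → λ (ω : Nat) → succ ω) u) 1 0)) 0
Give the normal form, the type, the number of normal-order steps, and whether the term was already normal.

resulting normal form:
  3
the term's type:
  Nat
normal-order step count: 9
already normal: no
first contracted redex: a beta-redex


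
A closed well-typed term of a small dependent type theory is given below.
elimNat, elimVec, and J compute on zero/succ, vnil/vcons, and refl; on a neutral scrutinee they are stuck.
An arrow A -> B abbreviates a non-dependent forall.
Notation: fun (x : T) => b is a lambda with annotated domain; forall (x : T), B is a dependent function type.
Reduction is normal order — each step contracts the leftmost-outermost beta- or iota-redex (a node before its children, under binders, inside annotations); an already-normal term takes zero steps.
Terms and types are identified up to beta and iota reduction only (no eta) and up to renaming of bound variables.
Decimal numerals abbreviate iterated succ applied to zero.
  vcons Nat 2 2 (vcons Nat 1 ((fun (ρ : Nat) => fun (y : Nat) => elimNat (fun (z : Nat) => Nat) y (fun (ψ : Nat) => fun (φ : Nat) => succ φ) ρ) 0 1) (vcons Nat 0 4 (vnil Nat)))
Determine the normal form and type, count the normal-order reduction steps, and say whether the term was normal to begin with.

normal form:
  vcons Nat 2 2 (vcons Nat 1 1 (vcons Nat 0 4 (vnil Nat)))
the term's type:
  Vec Nat 3
normal-order step count: 3
started in normal form: no
first contracted redex: a beta-redex


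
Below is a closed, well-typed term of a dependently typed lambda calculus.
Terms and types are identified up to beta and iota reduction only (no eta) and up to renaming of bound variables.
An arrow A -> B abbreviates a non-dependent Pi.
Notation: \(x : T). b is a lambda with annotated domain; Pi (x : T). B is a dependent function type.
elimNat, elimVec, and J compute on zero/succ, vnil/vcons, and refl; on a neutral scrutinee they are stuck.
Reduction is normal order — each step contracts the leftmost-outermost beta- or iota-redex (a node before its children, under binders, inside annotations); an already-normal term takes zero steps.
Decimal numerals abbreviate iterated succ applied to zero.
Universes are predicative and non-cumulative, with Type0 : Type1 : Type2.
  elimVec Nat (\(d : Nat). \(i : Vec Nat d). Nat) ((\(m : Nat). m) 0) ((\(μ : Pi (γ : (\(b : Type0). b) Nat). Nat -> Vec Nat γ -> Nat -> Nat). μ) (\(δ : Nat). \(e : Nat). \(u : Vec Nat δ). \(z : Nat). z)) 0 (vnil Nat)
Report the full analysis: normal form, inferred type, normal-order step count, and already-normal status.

reduced normal form:
  0
the term's type:
  Nat
normal-order step count: 2
term was already normal: no
first redex: an elimVec iota-redex


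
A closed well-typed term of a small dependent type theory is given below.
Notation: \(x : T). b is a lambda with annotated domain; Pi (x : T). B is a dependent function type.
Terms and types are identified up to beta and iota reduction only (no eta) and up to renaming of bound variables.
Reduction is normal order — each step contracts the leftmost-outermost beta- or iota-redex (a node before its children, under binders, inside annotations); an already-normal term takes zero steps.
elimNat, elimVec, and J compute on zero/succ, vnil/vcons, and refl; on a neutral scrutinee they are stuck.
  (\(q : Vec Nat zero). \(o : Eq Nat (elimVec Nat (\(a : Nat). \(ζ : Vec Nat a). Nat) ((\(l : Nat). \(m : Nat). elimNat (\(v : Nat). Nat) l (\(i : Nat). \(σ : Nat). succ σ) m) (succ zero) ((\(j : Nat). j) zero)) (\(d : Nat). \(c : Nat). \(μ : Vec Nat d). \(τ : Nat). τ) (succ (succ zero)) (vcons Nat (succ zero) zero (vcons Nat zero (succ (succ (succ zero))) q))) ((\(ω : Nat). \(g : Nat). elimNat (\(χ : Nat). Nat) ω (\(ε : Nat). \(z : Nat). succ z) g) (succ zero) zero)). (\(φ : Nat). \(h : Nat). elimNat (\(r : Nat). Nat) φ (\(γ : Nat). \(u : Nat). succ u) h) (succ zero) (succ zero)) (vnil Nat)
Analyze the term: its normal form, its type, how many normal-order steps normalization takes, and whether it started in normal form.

reduced normal form:
  \(q : Eq Nat (succ zero) (succ zero)). succ (succ zero)
the term's type:
  Pi (q : Eq Nat (succ zero) (succ zero)). Nat
steps to reach normal form (normal order): 25
already normal: no
first redex: a beta-redex


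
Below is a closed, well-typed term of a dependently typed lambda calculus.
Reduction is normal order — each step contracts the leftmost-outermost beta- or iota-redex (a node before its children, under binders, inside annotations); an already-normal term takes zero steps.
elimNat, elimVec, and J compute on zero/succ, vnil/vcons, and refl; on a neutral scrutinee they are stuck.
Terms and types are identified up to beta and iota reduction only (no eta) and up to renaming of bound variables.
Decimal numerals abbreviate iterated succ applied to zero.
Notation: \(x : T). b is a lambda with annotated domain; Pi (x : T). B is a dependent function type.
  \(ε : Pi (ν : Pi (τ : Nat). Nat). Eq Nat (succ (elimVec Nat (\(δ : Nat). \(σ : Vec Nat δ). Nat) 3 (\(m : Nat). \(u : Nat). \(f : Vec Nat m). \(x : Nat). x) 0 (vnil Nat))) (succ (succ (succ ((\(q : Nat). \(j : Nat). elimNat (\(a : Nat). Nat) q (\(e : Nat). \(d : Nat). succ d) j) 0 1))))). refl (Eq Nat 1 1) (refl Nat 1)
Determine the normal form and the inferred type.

normal form:
  \(ε : Pi (ν : Pi (τ : Nat). Nat). Eq Nat 4 4). refl (Eq Nat 1 1) (refl Nat 1)
inferred type:
  Pi (ε : Pi (ν : Pi (τ : Nat). Nat). Eq Nat 4 4). Eq (Eq Nat 1 1) (refl Nat 1) (refl Nat 1)
observation: the leftmost-outermost redex is an elimVec iota-redex, and normalization takes 7 steps.
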